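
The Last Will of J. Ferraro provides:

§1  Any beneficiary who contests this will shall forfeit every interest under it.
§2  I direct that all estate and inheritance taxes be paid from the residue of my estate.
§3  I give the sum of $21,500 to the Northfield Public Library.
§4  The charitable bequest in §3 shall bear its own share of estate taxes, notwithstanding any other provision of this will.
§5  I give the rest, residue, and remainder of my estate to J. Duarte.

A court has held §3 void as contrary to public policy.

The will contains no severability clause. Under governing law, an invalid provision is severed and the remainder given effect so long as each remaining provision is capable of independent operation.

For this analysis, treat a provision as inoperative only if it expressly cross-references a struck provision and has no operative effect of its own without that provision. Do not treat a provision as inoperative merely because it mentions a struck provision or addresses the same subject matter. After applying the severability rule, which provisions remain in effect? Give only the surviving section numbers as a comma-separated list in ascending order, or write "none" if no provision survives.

1, 2, 5

§3 is struck. §4 merely fixes the tax charge on §3; with §3 gone it has nothing to operate on and falls away. Under the stated default rule, only provisions that cannot operate independently fall away; the rest are enforced. That leaves §1, §2, and §5 in effect.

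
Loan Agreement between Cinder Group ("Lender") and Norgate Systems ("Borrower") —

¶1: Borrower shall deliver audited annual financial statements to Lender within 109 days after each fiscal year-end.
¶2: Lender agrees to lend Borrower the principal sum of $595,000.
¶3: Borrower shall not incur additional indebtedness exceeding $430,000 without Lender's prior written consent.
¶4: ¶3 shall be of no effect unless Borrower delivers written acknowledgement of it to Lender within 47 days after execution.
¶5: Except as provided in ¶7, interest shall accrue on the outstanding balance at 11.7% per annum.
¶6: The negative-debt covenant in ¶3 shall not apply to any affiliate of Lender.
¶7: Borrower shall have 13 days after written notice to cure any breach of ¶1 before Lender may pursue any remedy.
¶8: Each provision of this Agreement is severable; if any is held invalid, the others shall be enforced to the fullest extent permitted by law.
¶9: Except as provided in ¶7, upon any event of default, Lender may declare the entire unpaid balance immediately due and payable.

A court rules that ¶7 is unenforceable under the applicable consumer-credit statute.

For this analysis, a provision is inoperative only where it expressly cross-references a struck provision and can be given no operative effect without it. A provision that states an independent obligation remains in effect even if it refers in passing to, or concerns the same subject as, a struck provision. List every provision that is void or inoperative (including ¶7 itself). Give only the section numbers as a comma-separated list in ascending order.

7

¶7 is struck. ¶9 mentions ¶7 but its own obligation stands independently of ¶7, so ¶9 is not affected. ¶5 mentions ¶7 but its own obligation stands independently of ¶7, so ¶5 is not affected. No other provision's operative terms depend on ¶7. Under the severability clause in ¶8, the remaining provisions continue in force. The provisions still in force are ¶1, ¶2, ¶3, ¶4, ¶5, ¶6, ¶8, and ¶9.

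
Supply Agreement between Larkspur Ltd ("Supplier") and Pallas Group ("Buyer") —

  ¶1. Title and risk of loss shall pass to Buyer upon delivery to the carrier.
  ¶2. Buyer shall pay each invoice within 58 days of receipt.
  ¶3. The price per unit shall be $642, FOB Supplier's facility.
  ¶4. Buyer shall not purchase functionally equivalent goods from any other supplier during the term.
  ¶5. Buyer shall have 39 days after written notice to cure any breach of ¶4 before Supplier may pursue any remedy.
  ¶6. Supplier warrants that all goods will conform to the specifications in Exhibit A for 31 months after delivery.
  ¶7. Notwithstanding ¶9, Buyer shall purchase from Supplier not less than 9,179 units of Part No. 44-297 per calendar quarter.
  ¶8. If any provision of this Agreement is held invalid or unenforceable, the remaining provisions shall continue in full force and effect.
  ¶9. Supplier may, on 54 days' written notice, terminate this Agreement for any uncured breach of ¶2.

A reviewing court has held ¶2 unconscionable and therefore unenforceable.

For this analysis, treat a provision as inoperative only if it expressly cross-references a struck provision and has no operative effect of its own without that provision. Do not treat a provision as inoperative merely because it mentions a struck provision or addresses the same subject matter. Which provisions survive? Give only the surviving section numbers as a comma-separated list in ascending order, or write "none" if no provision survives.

1, 3, 4, 5, 6, 7, 8

¶2 is struck. ¶9 has no operative effect of its own apart from ¶2 and is therefore inoperative. ¶7 mentions ¶9 but its own obligation stands independently of ¶9, so ¶7 is not affected. Under the severability clause in ¶8, the remaining provisions continue in force. ¶1, ¶3, ¶4, ¶5, ¶6, ¶7, and ¶8 remain in effect.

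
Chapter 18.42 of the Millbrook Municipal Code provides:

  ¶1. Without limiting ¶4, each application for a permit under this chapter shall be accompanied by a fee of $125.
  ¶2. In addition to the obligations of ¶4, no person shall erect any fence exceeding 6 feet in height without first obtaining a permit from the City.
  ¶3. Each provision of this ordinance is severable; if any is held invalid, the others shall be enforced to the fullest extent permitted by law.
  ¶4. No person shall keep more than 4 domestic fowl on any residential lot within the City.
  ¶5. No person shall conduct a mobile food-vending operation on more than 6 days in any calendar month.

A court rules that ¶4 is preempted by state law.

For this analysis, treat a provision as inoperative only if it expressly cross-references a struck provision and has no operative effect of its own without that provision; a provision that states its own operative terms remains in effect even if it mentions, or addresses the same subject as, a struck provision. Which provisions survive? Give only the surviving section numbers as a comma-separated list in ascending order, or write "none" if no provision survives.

1, 2, 3, 5

¶4 is struck. Although ¶2 refers to ¶4, its operative terms do not depend on ¶4, so it remains in effect. Although ¶1 refers to ¶4, its operative terms do not depend on ¶4, so it remains in effect. No other provision's operative terms depend on ¶4. ¶3 is a severability clause and preserves every provision that can still be given independent effect. The provisions still in force are ¶1, ¶2, ¶3, and ¶5.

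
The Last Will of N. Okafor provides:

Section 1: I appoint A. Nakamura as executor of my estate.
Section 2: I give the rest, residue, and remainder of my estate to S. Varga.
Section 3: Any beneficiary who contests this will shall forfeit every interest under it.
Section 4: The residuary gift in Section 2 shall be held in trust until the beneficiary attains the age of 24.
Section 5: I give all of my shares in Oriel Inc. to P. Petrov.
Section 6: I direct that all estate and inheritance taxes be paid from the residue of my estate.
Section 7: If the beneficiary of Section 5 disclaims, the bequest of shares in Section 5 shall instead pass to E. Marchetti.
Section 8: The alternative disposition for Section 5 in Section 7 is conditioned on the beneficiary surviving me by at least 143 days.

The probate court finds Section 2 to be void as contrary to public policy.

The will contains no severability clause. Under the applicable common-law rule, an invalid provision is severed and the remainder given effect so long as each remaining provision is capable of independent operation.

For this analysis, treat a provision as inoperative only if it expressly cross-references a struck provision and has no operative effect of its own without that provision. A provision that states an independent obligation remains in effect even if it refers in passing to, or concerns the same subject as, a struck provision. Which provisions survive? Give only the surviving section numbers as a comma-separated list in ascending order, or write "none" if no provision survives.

Section 2 is struck. Section 4 operates only by reference to Section 2, so it falls with Section 2. With no severability clause, the stated default rule severs what cannot stand and enforces each remaining provision that can operate on its own. That leaves Section 1, Section 3, Section 5, Section 6, Section 7, and Section 8 in effect.

1, 3, 5, 6, 7, 8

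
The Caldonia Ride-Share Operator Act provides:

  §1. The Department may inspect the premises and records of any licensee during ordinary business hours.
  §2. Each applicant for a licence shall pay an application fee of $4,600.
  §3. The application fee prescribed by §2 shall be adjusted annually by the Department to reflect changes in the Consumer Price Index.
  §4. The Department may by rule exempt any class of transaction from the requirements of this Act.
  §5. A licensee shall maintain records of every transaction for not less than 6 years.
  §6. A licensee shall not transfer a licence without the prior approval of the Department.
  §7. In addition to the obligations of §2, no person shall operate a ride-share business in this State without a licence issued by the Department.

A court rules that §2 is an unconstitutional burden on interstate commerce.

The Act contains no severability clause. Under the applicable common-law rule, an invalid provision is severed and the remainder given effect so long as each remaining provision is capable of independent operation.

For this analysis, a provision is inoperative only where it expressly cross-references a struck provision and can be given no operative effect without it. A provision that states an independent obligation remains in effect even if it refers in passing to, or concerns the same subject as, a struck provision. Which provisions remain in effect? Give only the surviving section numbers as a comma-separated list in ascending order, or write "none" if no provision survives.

1, 4, 5, 6, 7

§2 is struck. The whole of §3 is the indexation of the application fee, defined by reference to §2, so §3 cannot stand once §2 is removed. Although §7 refers to §2, its operative terms do not depend on §2, so it remains in effect. With no severability clause, the stated default rule severs what cannot stand and enforces each remaining provision that can operate on its own. The provisions still in force are §1, §4, §5, §6, and §7.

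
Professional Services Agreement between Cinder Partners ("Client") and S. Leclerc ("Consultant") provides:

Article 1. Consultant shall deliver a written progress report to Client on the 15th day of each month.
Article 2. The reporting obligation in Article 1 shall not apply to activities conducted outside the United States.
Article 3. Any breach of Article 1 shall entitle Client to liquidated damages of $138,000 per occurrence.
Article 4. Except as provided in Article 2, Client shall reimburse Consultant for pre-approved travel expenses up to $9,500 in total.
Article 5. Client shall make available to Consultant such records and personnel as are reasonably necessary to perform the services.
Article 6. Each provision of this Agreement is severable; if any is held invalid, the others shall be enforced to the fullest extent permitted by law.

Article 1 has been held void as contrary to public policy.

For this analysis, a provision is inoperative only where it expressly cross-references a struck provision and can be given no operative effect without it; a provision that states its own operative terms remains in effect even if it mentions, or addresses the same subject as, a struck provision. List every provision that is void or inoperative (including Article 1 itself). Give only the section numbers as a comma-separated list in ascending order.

1, 2, 3

Article 1 is struck. Article 2 does nothing except set the carve-out from the reporting obligation by reference to Article 1; with Article 1 gone it has no independent effect and is inoperative. Article 3 has no operative effect of its own apart from Article 1 and is therefore inoperative. Although Article 4 refers to Article 2, its operative terms do not depend on Article 2, so it remains in effect. Article 6 is a severability clause and preserves every provision that can still be given independent effect. The provisions still in force are Article 4, Article 5, and Article 6.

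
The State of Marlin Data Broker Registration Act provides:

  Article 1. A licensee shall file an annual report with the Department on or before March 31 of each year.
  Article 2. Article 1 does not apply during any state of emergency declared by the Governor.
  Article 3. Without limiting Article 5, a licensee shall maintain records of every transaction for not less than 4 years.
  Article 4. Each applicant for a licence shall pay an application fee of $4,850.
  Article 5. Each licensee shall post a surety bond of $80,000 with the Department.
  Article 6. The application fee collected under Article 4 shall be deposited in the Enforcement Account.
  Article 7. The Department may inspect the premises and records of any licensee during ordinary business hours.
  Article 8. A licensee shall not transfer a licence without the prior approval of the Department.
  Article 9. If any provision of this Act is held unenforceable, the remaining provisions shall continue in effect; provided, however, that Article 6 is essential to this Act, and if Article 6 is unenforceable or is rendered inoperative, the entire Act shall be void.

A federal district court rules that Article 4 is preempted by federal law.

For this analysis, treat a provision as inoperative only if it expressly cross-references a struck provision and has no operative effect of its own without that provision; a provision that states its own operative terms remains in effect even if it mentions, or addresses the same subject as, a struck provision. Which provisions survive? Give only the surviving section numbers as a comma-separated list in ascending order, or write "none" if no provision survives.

none

Article 4 is struck. Article 6 has no operative effect of its own apart from Article 4 and is therefore inoperative. Article 9 makes Article 6 an essential term, and Article 6 has been rendered inoperative by the cascade; under Article 9, the entire Act is therefore void. No provision of the Act survives.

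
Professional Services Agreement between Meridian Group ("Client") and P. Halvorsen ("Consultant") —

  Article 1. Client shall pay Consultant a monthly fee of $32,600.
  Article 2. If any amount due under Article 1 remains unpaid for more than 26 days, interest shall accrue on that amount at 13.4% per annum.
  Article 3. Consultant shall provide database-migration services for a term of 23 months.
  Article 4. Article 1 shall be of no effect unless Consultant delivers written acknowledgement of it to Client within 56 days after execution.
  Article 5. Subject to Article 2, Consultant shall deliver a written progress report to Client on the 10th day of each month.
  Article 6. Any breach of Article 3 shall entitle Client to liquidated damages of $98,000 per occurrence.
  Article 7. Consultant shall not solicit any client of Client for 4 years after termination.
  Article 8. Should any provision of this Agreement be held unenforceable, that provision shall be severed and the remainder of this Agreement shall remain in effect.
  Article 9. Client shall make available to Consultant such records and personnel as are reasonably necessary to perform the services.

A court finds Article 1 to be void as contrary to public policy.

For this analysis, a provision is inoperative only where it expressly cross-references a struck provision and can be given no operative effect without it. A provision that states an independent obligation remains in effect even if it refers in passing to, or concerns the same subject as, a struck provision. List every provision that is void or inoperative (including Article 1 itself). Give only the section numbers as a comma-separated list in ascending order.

Article 1 is struck. The whole of Article 2 is the default interest on the monthly fee, defined by reference to Article 1, so Article 2 cannot stand once Article 1 is removed. Article 4 operates only by reference to Article 1, so it falls with Article 1. Although Article 5 refers to Article 2, its operative terms do not depend on Article 2, so it remains in effect. Article 8 is a severability clause and preserves every provision that can still be given independent effect. The provisions still in force are Article 3, Article 5, Article 6, Article 7, Article 8, and Article 9.

1, 2, 4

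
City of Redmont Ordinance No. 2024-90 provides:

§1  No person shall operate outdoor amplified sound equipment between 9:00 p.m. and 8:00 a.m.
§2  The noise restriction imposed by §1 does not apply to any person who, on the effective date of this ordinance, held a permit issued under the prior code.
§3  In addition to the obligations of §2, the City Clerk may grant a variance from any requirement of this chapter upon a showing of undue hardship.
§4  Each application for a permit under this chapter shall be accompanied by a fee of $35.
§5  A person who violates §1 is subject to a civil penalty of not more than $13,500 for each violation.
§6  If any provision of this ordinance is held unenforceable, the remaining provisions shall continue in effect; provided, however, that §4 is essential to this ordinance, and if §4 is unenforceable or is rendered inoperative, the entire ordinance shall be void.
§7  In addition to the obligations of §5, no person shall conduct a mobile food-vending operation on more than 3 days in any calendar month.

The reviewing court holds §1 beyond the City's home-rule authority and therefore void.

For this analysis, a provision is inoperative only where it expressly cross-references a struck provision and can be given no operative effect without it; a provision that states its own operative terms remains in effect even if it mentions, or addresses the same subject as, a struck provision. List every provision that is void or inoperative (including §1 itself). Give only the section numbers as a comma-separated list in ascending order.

§1 is struck. The only function of §2 is the grandfather exemption from §1, so it cannot stand once §1 is removed. §5 operates only by reference to §1, so it falls with §1. Although §7 refers to §5, its operative terms do not depend on §5, so it remains in effect. Although §3 refers to §2, its operative terms do not depend on §2, so it remains in effect. §6 makes §4 an essential term, but §4 is unaffected, so the severability proviso in §6 preserves the remaining provisions. That leaves §3, §4, §6, and §7 in effect.

1, 2, 5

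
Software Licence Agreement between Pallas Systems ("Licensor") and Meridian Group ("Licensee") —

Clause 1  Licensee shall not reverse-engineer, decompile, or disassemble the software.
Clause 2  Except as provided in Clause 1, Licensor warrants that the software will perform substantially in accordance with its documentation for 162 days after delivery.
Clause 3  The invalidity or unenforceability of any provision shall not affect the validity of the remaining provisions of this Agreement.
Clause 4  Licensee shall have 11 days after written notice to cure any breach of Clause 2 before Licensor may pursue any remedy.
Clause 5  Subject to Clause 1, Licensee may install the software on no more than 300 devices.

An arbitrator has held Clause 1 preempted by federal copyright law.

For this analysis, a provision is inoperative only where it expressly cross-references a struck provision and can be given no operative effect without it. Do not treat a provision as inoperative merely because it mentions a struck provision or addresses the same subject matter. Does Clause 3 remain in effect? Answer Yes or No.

Yes

Clause 1 is struck. Clause 2 mentions Clause 1 but its own obligation stands independently of Clause 1, so Clause 2 is not affected. Although Clause 5 refers to Clause 1, its operative terms do not depend on Clause 1, so it remains in effect. Nothing else in the Agreement is defined by reference to Clause 1. Clause 3 is a severability clause and preserves every provision that can still be given independent effect. That leaves Clause 2, Clause 3, Clause 4, and Clause 5 in effect. Clause 3 is among the surviving provisions, so the answer is yes.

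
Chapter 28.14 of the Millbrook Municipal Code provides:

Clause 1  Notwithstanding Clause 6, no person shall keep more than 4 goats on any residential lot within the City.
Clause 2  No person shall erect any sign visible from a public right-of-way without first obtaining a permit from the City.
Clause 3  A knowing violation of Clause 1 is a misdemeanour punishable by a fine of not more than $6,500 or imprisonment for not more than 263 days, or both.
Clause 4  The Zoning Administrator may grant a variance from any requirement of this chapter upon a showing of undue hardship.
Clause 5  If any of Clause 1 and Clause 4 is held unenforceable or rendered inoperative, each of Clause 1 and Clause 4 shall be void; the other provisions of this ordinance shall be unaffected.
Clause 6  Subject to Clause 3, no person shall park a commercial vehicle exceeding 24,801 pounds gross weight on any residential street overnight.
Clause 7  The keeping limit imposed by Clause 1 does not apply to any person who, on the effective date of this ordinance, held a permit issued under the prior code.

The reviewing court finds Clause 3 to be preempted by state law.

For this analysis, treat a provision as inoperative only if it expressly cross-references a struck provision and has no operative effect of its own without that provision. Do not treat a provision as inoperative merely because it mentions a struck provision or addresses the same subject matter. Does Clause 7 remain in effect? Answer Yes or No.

Clause 3 is struck. Clause 6 mentions Clause 3 but its own obligation stands independently of Clause 3, so Clause 6 is not affected. Nothing else in the ordinance is defined by reference to Clause 3. Clause 5 ties Clause 1 and Clause 4 together, but none of those is affected here; the remaining provisions continue in force under Clause 5. That leaves Clause 1, Clause 2, Clause 4, Clause 5, Clause 6, and Clause 7 in effect. Clause 7 is among the surviving provisions, so the answer is yes.

Yes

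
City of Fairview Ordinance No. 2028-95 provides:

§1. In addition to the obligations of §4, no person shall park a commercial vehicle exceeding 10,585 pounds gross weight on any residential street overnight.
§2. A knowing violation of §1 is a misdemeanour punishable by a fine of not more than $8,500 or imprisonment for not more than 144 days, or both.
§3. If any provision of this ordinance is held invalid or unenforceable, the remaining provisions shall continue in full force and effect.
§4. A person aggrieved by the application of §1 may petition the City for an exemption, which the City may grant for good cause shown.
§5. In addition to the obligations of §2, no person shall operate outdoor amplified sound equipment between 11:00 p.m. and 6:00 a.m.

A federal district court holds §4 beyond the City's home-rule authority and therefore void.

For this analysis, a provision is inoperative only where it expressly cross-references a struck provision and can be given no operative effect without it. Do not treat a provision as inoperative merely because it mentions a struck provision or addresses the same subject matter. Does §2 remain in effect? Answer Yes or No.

§4 is struck. §1 mentions §4 but its own obligation stands independently of §4, so §1 is not affected. No other provision's operative terms depend on §4. §3 is a severability clause and preserves every provision that can still be given independent effect. The provisions still in force are §1, §2, §3, and §5. §2 is among the surviving provisions, so the answer is yes.

Yes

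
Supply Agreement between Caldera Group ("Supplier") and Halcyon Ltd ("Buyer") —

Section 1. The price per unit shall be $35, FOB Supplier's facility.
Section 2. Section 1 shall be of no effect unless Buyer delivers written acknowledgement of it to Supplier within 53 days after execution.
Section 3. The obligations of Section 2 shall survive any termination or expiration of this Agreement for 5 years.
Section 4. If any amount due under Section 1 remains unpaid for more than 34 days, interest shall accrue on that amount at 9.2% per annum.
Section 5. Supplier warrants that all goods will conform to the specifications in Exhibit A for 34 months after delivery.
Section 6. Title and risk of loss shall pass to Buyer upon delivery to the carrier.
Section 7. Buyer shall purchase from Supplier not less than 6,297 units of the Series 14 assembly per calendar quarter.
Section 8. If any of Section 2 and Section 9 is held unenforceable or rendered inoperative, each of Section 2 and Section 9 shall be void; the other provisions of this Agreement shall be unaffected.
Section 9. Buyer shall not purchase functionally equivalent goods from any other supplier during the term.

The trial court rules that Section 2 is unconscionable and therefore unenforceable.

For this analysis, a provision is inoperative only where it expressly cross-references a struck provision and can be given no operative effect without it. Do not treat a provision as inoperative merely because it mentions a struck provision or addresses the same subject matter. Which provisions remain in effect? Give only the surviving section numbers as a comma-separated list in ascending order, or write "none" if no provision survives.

Section 2 is struck. Section 3 has no operative effect of its own apart from Section 2 and is therefore inoperative. Section 8 declares Section 2 and Section 9 mutually dependent; since one of them has fallen, all of them are of no effect. That brings down Section 9 as well. The remainder continues in force under Section 8. That leaves Section 1, Section 4, Section 5, Section 6, Section 7, and Section 8 in effect.

1, 4, 5, 6, 7, 8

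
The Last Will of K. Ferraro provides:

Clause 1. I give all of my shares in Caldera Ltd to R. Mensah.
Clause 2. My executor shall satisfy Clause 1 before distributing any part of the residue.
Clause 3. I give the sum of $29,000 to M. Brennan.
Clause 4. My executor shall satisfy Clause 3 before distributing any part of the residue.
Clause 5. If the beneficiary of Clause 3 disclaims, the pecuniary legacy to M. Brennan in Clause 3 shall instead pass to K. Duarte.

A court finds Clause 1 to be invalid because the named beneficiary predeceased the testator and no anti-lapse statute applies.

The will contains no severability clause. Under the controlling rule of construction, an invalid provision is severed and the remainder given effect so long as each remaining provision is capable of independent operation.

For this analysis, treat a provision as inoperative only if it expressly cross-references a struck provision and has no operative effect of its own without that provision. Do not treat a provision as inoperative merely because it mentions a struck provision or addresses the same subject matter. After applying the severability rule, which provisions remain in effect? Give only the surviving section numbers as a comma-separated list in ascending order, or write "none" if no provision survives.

Clause 1 is struck. Clause 2 has no operative effect of its own apart from Clause 1 and is therefore inoperative. With no severability clause, the stated default rule severs what cannot stand and enforces each remaining provision that can operate on its own. That leaves Clause 3, Clause 4, and Clause 5 in effect.

3, 4, 5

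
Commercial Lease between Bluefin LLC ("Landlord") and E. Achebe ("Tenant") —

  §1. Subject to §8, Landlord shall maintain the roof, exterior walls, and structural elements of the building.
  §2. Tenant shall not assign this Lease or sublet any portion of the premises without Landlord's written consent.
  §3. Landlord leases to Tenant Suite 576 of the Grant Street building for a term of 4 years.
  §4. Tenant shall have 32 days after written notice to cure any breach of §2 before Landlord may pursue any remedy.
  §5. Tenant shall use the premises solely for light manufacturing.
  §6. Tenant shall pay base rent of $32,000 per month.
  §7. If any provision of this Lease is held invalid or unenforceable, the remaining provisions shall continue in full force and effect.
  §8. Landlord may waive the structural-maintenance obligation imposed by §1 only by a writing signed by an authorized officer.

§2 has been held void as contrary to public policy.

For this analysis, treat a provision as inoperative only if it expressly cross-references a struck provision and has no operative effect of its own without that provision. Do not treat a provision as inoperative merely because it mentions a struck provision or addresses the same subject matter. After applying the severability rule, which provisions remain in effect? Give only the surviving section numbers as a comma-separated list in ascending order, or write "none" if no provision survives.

1, 3, 5, 6, 7, 8

§2 is struck. §4 operates only by reference to §2, so it falls with §2. Under the severability clause in §7, the remaining provisions continue in force. The provisions still in force are §1, §3, §5, §6, §7, and §8.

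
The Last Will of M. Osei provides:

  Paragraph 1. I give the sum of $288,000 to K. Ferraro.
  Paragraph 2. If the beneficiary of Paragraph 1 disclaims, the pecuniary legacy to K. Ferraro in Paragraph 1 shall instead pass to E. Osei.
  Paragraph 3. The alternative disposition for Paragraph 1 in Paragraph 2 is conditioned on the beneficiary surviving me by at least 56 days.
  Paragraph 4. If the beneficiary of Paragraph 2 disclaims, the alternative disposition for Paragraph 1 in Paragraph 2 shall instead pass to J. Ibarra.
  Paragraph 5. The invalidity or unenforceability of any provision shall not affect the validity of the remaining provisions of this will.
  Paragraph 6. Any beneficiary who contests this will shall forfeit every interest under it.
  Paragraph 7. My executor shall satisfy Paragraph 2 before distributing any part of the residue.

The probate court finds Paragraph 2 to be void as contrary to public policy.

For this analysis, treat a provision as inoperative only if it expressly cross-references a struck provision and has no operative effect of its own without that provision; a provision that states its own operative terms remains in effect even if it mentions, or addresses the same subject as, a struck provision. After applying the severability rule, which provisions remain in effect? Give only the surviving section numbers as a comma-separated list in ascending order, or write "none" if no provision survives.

1, 5, 6

Paragraph 2 is struck. Paragraph 3 operates only by reference to Paragraph 2, so it falls with Paragraph 2. The only function of Paragraph 4 is the alternative disposition for Paragraph 2, so it cannot stand once Paragraph 2 is removed. The only function of Paragraph 7 is the priority direction for Paragraph 2, so it cannot stand once Paragraph 2 is removed. Under the severability clause in Paragraph 5, the remaining provisions continue in force. The provisions still in force are Paragraph 1, Paragraph 5, and Paragraph 6.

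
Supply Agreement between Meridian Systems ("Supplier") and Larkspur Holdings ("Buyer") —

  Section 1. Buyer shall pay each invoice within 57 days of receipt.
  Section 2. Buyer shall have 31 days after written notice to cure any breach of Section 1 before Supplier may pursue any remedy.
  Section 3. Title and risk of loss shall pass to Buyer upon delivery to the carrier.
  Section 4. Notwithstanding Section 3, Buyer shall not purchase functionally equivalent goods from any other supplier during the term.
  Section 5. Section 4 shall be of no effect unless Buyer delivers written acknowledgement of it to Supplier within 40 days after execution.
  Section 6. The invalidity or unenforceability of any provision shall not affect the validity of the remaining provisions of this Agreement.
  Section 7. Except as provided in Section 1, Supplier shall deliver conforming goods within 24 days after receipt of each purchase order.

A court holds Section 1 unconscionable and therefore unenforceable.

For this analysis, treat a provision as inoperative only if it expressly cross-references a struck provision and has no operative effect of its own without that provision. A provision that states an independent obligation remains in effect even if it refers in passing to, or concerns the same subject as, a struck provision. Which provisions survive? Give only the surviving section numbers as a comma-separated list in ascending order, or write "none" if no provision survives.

Section 1 is struck. Section 2 merely fixes the cure period for breach of Section 1; with Section 1 gone it has nothing to operate on and falls away. Although Section 7 refers to Section 1, its operative terms do not depend on Section 1, so it remains in effect. Under the severability clause in Section 6, the remaining provisions continue in force. The provisions still in force are Section 3, Section 4, Section 5, Section 6, and Section 7.

3, 4, 5, 6, 7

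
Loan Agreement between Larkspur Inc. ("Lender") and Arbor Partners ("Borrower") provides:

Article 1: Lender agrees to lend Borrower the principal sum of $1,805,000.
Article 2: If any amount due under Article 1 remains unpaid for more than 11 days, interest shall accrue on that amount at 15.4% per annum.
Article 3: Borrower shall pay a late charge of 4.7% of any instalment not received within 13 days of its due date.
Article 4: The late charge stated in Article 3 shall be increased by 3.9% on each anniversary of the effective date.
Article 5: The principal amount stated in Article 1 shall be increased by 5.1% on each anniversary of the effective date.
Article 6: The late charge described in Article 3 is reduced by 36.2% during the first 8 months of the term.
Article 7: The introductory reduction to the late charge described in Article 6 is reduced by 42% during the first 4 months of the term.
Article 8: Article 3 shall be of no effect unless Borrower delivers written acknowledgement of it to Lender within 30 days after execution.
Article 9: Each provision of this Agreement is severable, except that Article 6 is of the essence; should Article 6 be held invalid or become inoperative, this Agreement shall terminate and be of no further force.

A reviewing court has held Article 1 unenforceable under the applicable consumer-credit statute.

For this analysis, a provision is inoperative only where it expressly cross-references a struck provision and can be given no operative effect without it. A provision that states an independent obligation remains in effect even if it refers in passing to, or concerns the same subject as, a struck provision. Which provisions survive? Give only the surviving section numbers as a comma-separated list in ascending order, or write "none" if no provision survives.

3, 4, 6, 7, 8, 9

Article 1 is struck. Article 2 operates only by reference to Article 1, so it falls with Article 1. Article 5 operates only by reference to Article 1, so it falls with Article 1. Article 9 makes Article 6 an essential term, but Article 6 is unaffected, so the severability proviso in Article 9 preserves the remaining provisions. The provisions still in force are Article 3, Article 4, Article 6, Article 7, Article 8, and Article 9.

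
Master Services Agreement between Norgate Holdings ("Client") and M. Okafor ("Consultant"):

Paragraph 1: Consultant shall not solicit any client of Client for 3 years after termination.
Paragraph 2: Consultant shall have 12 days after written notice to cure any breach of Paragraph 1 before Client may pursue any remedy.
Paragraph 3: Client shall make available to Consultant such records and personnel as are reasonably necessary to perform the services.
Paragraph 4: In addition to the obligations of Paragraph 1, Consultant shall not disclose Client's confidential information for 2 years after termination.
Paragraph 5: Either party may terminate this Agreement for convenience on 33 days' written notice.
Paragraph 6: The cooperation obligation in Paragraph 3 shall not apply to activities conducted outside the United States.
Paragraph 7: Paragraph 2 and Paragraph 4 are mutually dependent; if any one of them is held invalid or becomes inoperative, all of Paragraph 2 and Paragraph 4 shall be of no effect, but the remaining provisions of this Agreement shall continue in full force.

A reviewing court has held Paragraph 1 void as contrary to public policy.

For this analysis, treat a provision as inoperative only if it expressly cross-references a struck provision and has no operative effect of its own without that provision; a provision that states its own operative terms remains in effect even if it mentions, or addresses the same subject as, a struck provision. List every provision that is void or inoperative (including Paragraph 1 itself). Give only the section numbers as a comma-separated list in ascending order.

Paragraph 1 is struck. Paragraph 2 operates only by reference to Paragraph 1, so it falls with Paragraph 1. Paragraph 7 declares Paragraph 2 and Paragraph 4 mutually dependent; since one of them has fallen, all of them are of no effect. That brings down Paragraph 4 as well. The remainder continues in force under Paragraph 7. Paragraph 3, Paragraph 5, Paragraph 6, and Paragraph 7 remain in effect.

1, 2, 4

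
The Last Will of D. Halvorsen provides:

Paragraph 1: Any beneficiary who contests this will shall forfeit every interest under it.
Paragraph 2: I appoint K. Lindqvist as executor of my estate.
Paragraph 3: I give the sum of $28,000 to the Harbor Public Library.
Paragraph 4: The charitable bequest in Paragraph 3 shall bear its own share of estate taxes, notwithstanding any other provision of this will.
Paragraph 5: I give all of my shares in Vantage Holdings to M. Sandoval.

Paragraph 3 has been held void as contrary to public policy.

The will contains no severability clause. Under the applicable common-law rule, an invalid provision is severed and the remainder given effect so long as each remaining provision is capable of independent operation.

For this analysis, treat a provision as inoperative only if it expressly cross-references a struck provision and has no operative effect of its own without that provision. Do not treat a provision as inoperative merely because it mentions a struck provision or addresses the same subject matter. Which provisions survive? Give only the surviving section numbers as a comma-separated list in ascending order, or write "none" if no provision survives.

1, 2, 5

Paragraph 3 is struck. Paragraph 4 merely fixes the tax charge on Paragraph 3; with Paragraph 3 gone it has nothing to operate on and falls away. With no severability clause, the stated default rule severs what cannot stand and enforces each remaining provision that can operate on its own. That leaves Paragraph 1, Paragraph 2, and Paragraph 5 in effect.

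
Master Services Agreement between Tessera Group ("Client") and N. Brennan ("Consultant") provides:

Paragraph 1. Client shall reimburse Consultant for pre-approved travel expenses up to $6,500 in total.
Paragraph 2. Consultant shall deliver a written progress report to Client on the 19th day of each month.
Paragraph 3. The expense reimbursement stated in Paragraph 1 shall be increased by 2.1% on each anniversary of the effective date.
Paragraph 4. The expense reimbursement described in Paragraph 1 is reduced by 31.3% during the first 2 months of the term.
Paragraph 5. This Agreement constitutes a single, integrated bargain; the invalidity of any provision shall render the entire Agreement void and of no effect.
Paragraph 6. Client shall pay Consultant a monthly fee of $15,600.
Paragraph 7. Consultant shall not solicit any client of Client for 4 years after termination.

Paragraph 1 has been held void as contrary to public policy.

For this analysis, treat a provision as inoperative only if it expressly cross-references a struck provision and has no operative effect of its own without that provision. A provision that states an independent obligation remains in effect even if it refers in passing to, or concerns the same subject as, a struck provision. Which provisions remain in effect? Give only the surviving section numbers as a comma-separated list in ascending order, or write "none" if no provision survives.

Paragraph 1 is struck. Paragraph 3 does nothing except set the escalation of the expense reimbursement by reference to Paragraph 1; with Paragraph 1 gone it has no independent effect and is inoperative. Paragraph 4 has no operative effect of its own apart from Paragraph 1 and is therefore inoperative. Paragraph 5 provides that the Agreement is not severable, so the invalidity of any one provision voids the entire Agreement. No provision of the Agreement survives.

none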